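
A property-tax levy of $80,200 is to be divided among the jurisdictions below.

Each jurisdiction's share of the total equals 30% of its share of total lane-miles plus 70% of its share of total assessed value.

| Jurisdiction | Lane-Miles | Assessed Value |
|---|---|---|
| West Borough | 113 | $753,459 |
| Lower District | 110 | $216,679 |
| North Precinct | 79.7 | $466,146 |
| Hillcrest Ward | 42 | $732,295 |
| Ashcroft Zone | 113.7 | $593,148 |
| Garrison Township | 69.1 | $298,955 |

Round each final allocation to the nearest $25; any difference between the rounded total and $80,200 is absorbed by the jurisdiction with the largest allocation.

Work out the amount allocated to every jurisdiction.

West Borough: $18,975; Lower District: $9,000; North Precinct: $12,175; Hillcrest Ward: $15,350; Ashcroft Zone: $16,075; Garrison Township: $8,625

Totals — lane-miles 527.5, assessed value 3,060,682.
Composite weights (30% lane-miles + 70% assessed value): West Borough 0.2366; Lower District 0.1121; North Precinct 0.1519; Hillcrest Ward 0.1914; Ashcroft Zone 0.2003; Garrison Township 0.1077.
Pro-rata amounts: West Borough 18,974.27; Lower District 8,991.65; North Precinct 12,185.42; Hillcrest Ward 15,347.66; Ashcroft Zone 16,065.72; Garrison Township 8,635.27.
After rounding ($25): West Borough $18,975; Lower District $9,000; North Precinct $12,175; Hillcrest Ward $15,350; Ashcroft Zone $16,075; Garrison Township $8,625. Sum = $80,200.
Sum already equals the total — no adjustment.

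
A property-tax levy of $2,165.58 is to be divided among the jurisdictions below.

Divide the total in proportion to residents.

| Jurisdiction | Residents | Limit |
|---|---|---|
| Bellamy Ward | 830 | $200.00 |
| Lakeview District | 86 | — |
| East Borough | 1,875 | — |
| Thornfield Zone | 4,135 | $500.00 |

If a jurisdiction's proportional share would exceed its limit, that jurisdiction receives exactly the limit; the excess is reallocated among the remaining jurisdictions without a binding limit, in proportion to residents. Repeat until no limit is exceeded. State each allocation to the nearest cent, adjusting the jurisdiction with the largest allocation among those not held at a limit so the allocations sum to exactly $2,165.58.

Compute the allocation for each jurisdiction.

Bellamy Ward: $200.00; Lakeview District: $64.27; East Borough: $1,401.31; Thornfield Zone: $500.00

Sum of residents: 6,926.
Proportional shares (ignoring caps): Bellamy Ward 259.5194; Lakeview District 26.8900; East Borough 586.2637; Thornfield Zone 1,292.9069.
Held at cap: Bellamy Ward ($200.00), Thornfield Zone ($500.00); balance $1,465.58 reallocated over remaining residents 1,961.
Shares after redistribution: Lakeview District 64.2733 → $64.27; East Borough 1,401.3067 → $1,401.31.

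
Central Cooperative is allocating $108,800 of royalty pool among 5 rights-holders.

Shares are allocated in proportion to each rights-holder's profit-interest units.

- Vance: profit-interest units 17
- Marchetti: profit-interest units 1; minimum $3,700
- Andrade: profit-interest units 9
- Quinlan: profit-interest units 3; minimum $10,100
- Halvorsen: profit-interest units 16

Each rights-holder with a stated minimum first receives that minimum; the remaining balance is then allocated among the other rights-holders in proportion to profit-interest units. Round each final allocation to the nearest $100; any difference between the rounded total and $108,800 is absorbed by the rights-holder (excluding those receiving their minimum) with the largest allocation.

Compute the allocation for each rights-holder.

Vance: $38,400 · Marchetti: $3,700 · Andrade: $20,400 · Quinlan: $10,100 · Halvorsen: $36,200

Minimums first: Marchetti $3,700; Quinlan $10,100. Residual $95,000.
Residual split over remaining profit-interest units 42: Vance 38,452.38 → $38,500; Andrade 20,357.14 → $20,400; Halvorsen 36,190.48 → $36,200.
Rounding difference −$100 applied to Vance → $38,400.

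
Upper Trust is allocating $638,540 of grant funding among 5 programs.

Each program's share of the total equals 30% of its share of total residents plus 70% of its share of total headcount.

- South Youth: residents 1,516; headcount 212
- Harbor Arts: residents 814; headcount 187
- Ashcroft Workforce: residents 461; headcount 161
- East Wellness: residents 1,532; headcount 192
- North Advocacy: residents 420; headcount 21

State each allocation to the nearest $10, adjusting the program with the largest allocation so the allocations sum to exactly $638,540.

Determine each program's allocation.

Totals — residents 4,743, headcount 773.
Blended shares (30% residents + 70% headcount): South Youth 0.2879; Harbor Arts 0.2208; Ashcroft Workforce 0.1750; East Wellness 0.2708; North Advocacy 0.0456.
Pro-rata amounts: South Youth 183,815.22; Harbor Arts 141,006.64; Ashcroft Workforce 111,715.36; East Wellness 172,896.67; North Advocacy 29,106.11.
At nearest $10: South Youth $183,820; Harbor Arts $141,010; Ashcroft Workforce $111,720; East Wellness $172,900; North Advocacy $29,110. Sum = $638,560.
Difference $638,540 − $638,560 = −$20 applied to largest allocation (South Youth): South Youth becomes $183,800.

South Youth: $183,800 | Harbor Arts: $141,010 | Ashcroft Workforce: $111,720 | East Wellness: $172,900 | North Advocacy: $29,110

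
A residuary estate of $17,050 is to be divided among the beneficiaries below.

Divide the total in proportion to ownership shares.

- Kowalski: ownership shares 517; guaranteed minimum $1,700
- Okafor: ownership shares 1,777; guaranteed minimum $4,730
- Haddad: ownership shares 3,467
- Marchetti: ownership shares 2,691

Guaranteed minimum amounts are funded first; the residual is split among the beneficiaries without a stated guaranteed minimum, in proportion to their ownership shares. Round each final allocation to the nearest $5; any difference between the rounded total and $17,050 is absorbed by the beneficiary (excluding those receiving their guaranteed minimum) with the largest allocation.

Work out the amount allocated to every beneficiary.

Kowalski: $1,700 | Okafor: $4,730 | Haddad: $5,980 | Marchetti: $4,640

Minimums first: Kowalski $1,700; Okafor $4,730. Residual $10,620.
Residual split over remaining ownership shares 6,158: Haddad 5,979.14 → $5,980; Marchetti 4,640.86 → $4,640.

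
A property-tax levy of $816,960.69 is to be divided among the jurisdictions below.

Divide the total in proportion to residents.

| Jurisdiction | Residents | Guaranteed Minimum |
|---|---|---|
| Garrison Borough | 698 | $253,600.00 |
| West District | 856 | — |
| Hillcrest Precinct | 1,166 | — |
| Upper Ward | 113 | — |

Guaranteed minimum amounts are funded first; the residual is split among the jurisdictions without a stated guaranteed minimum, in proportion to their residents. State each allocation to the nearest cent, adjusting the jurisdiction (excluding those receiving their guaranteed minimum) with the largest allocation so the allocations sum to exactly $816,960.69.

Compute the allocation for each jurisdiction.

Guaranteed amounts: Garrison Borough $253,600.00. Residual $563,360.69.
Residual split over remaining residents 2,135: West District 225,872.0144 → $225,872.01; Hillcrest Precinct 307,671.4588 → $307,671.46; Upper Ward 29,817.2168 → $29,817.22.

Garrison Borough: $253,600.00 · West District: $225,872.01 · Hillcrest Precinct: $307,671.46 · Upper Ward: $29,817.22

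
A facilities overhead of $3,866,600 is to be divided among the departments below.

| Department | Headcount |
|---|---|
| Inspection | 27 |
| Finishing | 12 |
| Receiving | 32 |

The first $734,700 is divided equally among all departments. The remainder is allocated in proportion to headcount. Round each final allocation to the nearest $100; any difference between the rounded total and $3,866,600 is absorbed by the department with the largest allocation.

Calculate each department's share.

Inspection: $1,435,900 · Finishing: $774,200 · Receiving: $1,656,500

Equal tier: $734,700 ÷ 3 = $244,900 apiece.
Remainder $3,131,900 by headcount (total 71): Inspection 1,191,004.23 → $1,191,000; Finishing 529,335.21 → $529,300; Receiving 1,411,560.56 → $1,411,600.
Totals: Inspection $244,900 + $1,191,000 = $1,435,900; Finishing $244,900 + $529,300 = $774,200; Receiving $244,900 + $1,411,600 = $1,656,500.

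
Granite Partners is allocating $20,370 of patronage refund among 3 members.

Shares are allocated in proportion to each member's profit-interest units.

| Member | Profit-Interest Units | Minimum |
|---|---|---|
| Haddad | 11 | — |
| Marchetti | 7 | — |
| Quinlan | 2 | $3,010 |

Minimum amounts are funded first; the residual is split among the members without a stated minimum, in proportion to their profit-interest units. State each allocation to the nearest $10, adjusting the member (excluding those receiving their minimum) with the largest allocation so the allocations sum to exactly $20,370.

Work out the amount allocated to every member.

Haddad: $10,610 · Marchetti: $6,750 · Quinlan: $3,010

Fund the minimums — Quinlan $3,010. Remaining pool $17,360.
Remaining pool split over remaining profit-interest units 18: Haddad 10,608.89 → $10,610; Marchetti 6,751.11 → $6,750.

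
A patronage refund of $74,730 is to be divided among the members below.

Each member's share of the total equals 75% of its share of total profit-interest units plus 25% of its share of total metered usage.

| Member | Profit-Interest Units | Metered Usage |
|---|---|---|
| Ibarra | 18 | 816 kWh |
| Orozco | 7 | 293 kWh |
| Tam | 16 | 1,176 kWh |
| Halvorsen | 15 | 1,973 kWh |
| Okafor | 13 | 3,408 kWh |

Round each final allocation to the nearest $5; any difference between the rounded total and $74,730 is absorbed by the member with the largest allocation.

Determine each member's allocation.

Ibarra: $16,610 | Orozco: $6,400 | Tam: $15,865 | Halvorsen: $16,995 | Okafor: $18,860

Totals — profit-interest units 69, metered usage 7,666.
Blended shares (75% profit-interest units + 25% metered usage): Ibarra 0.2223; Orozco 0.0856; Tam 0.2123; Halvorsen 0.2274; Okafor 0.2524.
Unrounded shares: Ibarra 16,609.73; Orozco 6,400.04; Tam 15,862.504; Halvorsen 16,992.56; Okafor 18,865.17.
Rounded to nearest $5: Ibarra $16,610; Orozco $6,400; Tam $15,865; Halvorsen $16,995; Okafor $18,865. Sum = $74,735.
Difference $74,730 − $74,735 = −$5 applied to largest allocation (Okafor): Okafor becomes $18,860.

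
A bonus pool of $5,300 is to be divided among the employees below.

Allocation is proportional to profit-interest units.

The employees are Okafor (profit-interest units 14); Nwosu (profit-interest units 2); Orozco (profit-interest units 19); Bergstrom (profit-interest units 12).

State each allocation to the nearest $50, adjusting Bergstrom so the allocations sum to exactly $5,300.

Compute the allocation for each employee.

Total profit-interest units = 47.
Unrounded shares: Okafor 14/47 × $5,300 = 1,578.72; Nwosu 2/47 × $5,300 = 225.53; Orozco 19/47 × $5,300 = 2,142.55; Bergstrom 12/47 × $5,300 = 1,353.19.
Rounded to nearest $50: Okafor $1,600; Nwosu $250; Orozco $2,150; Bergstrom $1,350. Sum = $5,350.
Difference $5,300 − $5,350 = −$50 applied to Bergstrom: Bergstrom becomes $1,300.

Okafor: $1,600; Nwosu: $250; Orozco: $2,150; Bergstrom: $1,300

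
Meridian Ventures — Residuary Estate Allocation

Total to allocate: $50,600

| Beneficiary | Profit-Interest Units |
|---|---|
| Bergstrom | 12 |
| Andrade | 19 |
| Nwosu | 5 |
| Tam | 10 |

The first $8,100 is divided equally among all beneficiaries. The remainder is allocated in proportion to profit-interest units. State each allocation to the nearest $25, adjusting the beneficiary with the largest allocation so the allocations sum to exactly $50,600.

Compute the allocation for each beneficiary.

Bergstrom: $13,100 | Andrade: $19,575 | Nwosu: $6,650 | Tam: $11,275

$8,100 shared equally gives $2,025 per beneficiary.
Remainder $42,500 by profit-interest units (total 46): Bergstrom 11,086.96 → $11,075; Andrade 17,554.35 → $17,550; Nwosu 4,619.57 → $4,625; Tam 9,239.13 → $9,250.
Totals: Bergstrom $2,025 + $11,075 = $13,100; Andrade $2,025 + $17,550 = $19,575; Nwosu $2,025 + $4,625 = $6,650; Tam $2,025 + $9,250 = $11,275.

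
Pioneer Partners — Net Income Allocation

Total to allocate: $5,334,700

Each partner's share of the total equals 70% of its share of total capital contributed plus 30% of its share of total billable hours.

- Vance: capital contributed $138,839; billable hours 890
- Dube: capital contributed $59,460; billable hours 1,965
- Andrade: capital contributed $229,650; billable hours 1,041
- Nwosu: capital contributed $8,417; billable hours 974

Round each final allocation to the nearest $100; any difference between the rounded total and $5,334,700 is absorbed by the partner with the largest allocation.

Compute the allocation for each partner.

Vance: $1,480,600 | Dube: $1,154,600 | Andrade: $2,307,400 | Nwosu: $392,100

Totals — capital contributed 436,366, billable hours 4,870.
Combined weights (70% capital contributed + 30% billable hours): Vance 0.2775; Dube 0.2164; Andrade 0.4325; Nwosu 0.0735.
Raw shares: Vance 1,480,620.12; Dube 1,154,591.58; Andrade 2,307,376.12; Nwosu 392,112.17.
After rounding ($100): Vance $1,480,600; Dube $1,154,600; Andrade $2,307,400; Nwosu $392,100. Sum = $5,334,700.
Rounded total matches; no reconciliation needed.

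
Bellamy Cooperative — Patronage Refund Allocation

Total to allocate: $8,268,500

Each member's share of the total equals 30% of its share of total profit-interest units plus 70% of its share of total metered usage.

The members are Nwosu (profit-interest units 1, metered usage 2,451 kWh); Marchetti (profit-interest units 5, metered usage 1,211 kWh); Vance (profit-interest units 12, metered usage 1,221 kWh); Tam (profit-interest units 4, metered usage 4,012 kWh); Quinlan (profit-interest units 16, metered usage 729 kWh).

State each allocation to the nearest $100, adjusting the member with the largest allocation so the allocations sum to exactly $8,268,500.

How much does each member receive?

Profit-interest units total 38; metered usage total 9,624.
Composite weights (30% profit-interest units + 70% metered usage): Nwosu 0.1862; Marchetti 0.1276; Vance 0.1835; Tam 0.3234; Quinlan 0.1793.
Unrounded shares: Nwosu 1,539,328.49; Marchetti 1,054,693.17; Vance 1,517,650.67; Tam 2,673,959.18; Quinlan 1,482,868.49.
Rounded to nearest $100: Nwosu $1,539,300; Marchetti $1,054,700; Vance $1,517,700; Tam $2,674,000; Quinlan $1,482,900. Sum = $8,268,600.
Difference $8,268,500 − $8,268,600 = −$100 applied to largest allocation (Tam): Tam becomes $2,673,900.

Nwosu: $1,539,300 · Marchetti: $1,054,700 · Vance: $1,517,700 · Tam: $2,673,900 · Quinlan: $1,482,900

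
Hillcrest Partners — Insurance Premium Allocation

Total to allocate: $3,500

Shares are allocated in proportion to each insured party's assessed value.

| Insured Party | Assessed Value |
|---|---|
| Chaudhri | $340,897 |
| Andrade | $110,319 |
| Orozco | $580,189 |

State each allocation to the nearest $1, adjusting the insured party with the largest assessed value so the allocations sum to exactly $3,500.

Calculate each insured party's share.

Chaudhri: $1,157; Andrade: $374; Orozco: $1,969

Combined assessed value = 340,897 + 110,319 + 580,189 = 1,031,405.
Pro-rata amounts: Chaudhri 1,156.81; Andrade 374.36; Orozco 1,968.83.
After rounding ($1): Chaudhri $1,157; Andrade $374; Orozco $1,969. Sum = $3,500.
Rounded total matches; no reconciliation needed.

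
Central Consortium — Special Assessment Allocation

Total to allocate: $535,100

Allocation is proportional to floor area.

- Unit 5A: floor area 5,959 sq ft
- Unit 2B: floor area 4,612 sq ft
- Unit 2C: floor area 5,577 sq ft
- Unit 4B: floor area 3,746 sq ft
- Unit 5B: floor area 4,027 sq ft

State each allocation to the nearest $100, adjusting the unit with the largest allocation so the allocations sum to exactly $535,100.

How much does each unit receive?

Unit 5A: $133,200; Unit 2B: $103,200; Unit 2C: $124,800; Unit 4B: $83,800; Unit 5B: $90,100

Sum of floor area: 23,921.
Pro-rata amounts: Unit 5A 5,959/23,921 × $535,100 = 133,299.65; Unit 2B 4,612/23,921 × $535,100 = 103,167.98; Unit 2C 5,577/23,921 × $535,100 = 124,754.51; Unit 4B 3,746/23,921 × $535,100 = 83,796.02; Unit 5B 4,027/23,921 × $535,100 = 90,081.84.
After rounding ($100): Unit 5A $133,300; Unit 2B $103,200; Unit 2C $124,800; Unit 4B $83,800; Unit 5B $90,100. Sum = $535,200.
Difference $535,100 − $535,200 = −$100 applied to largest allocation (Unit 5A): Unit 5A becomes $133,200.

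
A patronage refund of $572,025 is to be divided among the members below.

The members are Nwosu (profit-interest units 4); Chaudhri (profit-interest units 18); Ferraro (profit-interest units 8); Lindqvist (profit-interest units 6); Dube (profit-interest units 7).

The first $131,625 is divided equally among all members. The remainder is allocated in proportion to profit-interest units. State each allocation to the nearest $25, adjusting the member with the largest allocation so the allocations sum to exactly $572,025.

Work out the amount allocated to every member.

Nwosu: $67,300 · Chaudhri: $210,675 · Ferraro: $108,250 · Lindqvist: $87,775 · Dube: $98,025

Equal tier: $131,625 ÷ 5 = $26,325 apiece.
Remainder $440,400 by profit-interest units (total 43): Nwosu 40,967.44 → $40,975; Chaudhri 184,353.49 → $184,350; Ferraro 81,934.88 → $81,925; Lindqvist 61,451.16 → $61,450; Dube 71,693.02 → $71,700.
Totals: Nwosu $26,325 + $40,975 = $67,300; Chaudhri $26,325 + $184,350 = $210,675; Ferraro $26,325 + $81,925 = $108,250; Lindqvist $26,325 + $61,450 = $87,775; Dube $26,325 + $71,700 = $98,025.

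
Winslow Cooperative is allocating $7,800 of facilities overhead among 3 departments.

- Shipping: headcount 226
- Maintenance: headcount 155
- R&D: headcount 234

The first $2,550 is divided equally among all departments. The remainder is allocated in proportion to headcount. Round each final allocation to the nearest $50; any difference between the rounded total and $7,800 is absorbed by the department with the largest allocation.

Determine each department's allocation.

Shipping: $2,800 | Maintenance: $2,150 | R&D: $2,850

$2,550 shared equally gives $850 per department.
Remainder $5,250 by headcount (total 615): Shipping 1,929.27 → $1,950; Maintenance 1,323.17 → $1,300; R&D 1,997.56 → $2,000.
Totals: Shipping $850 + $1,950 = $2,800; Maintenance $850 + $1,300 = $2,150; R&D $850 + $2,000 = $2,850.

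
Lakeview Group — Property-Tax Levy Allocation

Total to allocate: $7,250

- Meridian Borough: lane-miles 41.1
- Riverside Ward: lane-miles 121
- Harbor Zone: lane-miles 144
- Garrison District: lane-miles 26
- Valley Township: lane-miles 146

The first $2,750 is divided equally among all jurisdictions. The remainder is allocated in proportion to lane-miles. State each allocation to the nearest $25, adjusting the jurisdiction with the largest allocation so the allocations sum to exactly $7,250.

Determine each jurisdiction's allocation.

First tranche $2,750 split equally: $550 each.
Remainder $4,500 by lane-miles (total 478.1): Meridian Borough 386.84 → $375; Riverside Ward 1,138.88 → $1,150; Harbor Zone 1,355.36 → $1,350; Garrison District 244.72 → $250; Valley Township 1,374.19 → $1,375.
Totals: Meridian Borough $550 + $375 = $925; Riverside Ward $550 + $1,150 = $1,700; Harbor Zone $550 + $1,350 = $1,900; Garrison District $550 + $250 = $800; Valley Township $550 + $1,375 = $1,925.

Meridian Borough: $925 | Riverside Ward: $1,700 | Harbor Zone: $1,900 | Garrison District: $800 | Valley Township: $1,925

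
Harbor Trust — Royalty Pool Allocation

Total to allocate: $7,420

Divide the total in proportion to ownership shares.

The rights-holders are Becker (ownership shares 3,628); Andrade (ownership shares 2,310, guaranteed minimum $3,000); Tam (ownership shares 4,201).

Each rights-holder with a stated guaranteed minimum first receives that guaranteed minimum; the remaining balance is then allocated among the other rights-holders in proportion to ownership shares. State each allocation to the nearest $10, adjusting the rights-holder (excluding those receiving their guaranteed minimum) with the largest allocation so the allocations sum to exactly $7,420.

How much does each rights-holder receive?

Guaranteed amounts: Andrade $3,000. Remaining pool $4,420.
Remaining pool split over remaining ownership shares 7,829: Becker 2,048.25 → $2,050; Tam 2,371.75 → $2,370.

Becker: $2,050 | Andrade: $3,000 | Tam: $2,370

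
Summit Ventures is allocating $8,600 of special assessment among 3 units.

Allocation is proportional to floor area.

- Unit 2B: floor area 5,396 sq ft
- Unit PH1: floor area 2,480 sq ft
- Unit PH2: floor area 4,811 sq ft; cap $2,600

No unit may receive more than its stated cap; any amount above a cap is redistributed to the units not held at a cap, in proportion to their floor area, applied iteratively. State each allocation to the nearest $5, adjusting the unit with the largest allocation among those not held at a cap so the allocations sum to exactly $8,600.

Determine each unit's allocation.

Combined floor area = 12,687.
Unconstrained shares: Unit 2B 3,657.73; Unit PH1 1,681.09; Unit PH2 3,261.18.
Capped: Unit PH2 ($2,600); balance $6,000 reallocated over remaining floor area 7,876.
Remaining shares: Unit 2B 4,110.72 → $4,110; Unit PH1 1,889.28 → $1,890.

Unit 2B: $4,110 | Unit PH1: $1,890 | Unit PH2: $2,600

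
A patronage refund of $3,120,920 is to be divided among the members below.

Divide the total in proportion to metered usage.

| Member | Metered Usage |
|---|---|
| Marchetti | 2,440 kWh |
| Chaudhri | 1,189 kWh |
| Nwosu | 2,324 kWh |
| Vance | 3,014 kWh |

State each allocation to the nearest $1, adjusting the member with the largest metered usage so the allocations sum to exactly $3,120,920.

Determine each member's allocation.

Marchetti: $849,230 · Chaudhri: $413,826 · Nwosu: $808,857 · Vance: $1,049,007

Metered usage total: 8,967.
Proportional shares: Marchetti 2,440/8,967 × $3,120,920 = 849,229.93; Chaudhri 1,189/8,967 × $3,120,920 = 413,825.57; Nwosu 2,324/8,967 × $3,120,920 = 808,856.71; Vance 3,014/8,967 × $3,120,920 = 1,049,007.79.
At nearest $1: Marchetti $849,230; Chaudhri $413,826; Nwosu $808,857; Vance $1,049,008. Sum = $3,120,921.
Difference $3,120,920 − $3,120,921 = −$1 applied to largest metered usage (Vance): Vance becomes $1,049,007.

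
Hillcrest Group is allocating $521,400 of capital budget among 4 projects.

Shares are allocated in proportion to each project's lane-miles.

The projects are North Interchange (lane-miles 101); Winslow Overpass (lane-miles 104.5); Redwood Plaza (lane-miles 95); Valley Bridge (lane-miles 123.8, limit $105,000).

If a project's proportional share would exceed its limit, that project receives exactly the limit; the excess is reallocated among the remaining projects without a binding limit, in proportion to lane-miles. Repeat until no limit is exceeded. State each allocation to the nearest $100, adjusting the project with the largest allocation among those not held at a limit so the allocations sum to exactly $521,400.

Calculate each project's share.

North Interchange: $140,000; Winslow Overpass: $144,800; Redwood Plaza: $131,600; Valley Bridge: $105,000

Combined lane-miles = 424.3.
Pro-rata shares before constraints: North Interchange 124,113.60; Winslow Overpass 128,414.57; Redwood Plaza 116,740.51; Valley Bridge 152,131.32.
Held at cap: Valley Bridge ($105,000); remaining pool $416,400 reallocated over remaining lane-miles 300.5.
Remaining shares: North Interchange 139,954.74 → $140,000; Winslow Overpass 144,804.66 → $144,800; Redwood Plaza 131,640.60 → $131,600.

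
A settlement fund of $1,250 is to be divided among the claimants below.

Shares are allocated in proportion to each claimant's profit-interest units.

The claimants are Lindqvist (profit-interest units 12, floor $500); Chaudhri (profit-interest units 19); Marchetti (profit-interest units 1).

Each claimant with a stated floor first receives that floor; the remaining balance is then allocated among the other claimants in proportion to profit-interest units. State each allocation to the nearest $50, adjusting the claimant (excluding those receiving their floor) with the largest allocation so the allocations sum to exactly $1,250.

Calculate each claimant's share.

Lindqvist: $500; Chaudhri: $700; Marchetti: $50

Fund the minimums — Lindqvist $500. Residual $750.
Residual split over remaining profit-interest units 20: Chaudhri 712.50 → $700; Marchetti 37.50 → $50.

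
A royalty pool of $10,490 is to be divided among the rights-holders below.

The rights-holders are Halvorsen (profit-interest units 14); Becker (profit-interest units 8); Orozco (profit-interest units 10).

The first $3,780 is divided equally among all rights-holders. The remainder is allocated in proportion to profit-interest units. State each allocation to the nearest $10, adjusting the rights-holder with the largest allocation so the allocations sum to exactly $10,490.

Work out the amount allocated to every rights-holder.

Halvorsen: $4,190; Becker: $2,940; Orozco: $3,360

First tranche $3,780 split equally: $1,260 each.
Remainder $6,710 by profit-interest units (total 32): Halvorsen 2,935.62 → $2,940; Becker 1,677.50 → $1,680; Orozco 2,096.88 → $2,100.
Rounding difference −$10 on remainder applied to Halvorsen.
Totals: Halvorsen $1,260 + $2,930 = $4,190; Becker $1,260 + $1,680 = $2,940; Orozco $1,260 + $2,100 = $3,360.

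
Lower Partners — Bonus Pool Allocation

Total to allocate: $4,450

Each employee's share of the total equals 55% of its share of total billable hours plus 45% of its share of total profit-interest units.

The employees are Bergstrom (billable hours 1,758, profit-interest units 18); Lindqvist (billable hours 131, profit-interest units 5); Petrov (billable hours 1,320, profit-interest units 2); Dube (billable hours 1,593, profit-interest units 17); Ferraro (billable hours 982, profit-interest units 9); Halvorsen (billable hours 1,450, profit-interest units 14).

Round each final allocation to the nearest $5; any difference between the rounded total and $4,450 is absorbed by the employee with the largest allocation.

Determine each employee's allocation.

Billable hours total 7,234; profit-interest units total 65.
Combined weights (55% billable hours + 45% profit-interest units): Bergstrom 0.2583; Lindqvist 0.0446; Petrov 0.1142; Dube 0.2388; Ferraro 0.1370; Halvorsen 0.2072.
Raw shares: Bergstrom 1,149.33; Lindqvist 198.36; Petrov 508.21; Dube 1,062.70; Ferraro 609.51; Halvorsen 921.89.
Rounded to nearest $5: Bergstrom $1,150; Lindqvist $200; Petrov $510; Dube $1,065; Ferraro $610; Halvorsen $920. Sum = $4,455.
Difference $4,450 − $4,455 = −$5 applied to largest allocation (Bergstrom): Bergstrom becomes $1,145.

Bergstrom: $1,145 · Lindqvist: $200 · Petrov: $510 · Dube: $1,065 · Ferraro: $610 · Halvorsen: $920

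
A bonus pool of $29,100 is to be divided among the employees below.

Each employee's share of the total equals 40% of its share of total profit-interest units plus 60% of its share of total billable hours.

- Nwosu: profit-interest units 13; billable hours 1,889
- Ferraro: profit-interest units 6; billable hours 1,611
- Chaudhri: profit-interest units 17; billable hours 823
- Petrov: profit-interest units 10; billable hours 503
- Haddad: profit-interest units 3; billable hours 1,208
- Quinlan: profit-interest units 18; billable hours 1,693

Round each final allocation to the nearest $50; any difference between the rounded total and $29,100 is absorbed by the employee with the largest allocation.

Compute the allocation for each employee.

Profit-interest units total 67; billable hours total 7,727.
Blended shares (40% profit-interest units + 60% billable hours): Nwosu 0.2243; Ferraro 0.1609; Chaudhri 0.1654; Petrov 0.0988; Haddad 0.1117; Quinlan 0.2389.
Raw shares: Nwosu 6,526.91; Ferraro 4,682.62; Chaudhri 4,813.09; Petrov 2,873.90; Haddad 3,250.80; Quinlan 6,952.68.
At nearest $50: Nwosu $6,550; Ferraro $4,700; Chaudhri $4,800; Petrov $2,850; Haddad $3,250; Quinlan $6,950. Sum = $29,100.
Sum already equals the total — no adjustment.

Nwosu: $6,550 · Ferraro: $4,700 · Chaudhri: $4,800 · Petrov: $2,850 · Haddad: $3,250 · Quinlan: $6,950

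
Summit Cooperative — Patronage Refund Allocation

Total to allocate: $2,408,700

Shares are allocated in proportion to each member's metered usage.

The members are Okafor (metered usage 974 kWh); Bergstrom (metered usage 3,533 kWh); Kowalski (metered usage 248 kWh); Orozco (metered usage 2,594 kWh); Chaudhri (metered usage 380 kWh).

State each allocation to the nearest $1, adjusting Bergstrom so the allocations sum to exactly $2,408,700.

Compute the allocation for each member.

Sum of metered usage: 7,729.
Unrounded shares: Okafor 974/7,729 × $2,408,700 = 303,541.70; Bergstrom 3,533/7,729 × $2,408,700 = 1,101,039.86; Kowalski 248/7,729 × $2,408,700 = 77,287.83; Orozco 2,594/7,729 × $2,408,700 = 808,405.72; Chaudhri 380/7,729 × $2,408,700 = 118,424.89.
After rounding ($1): Okafor $303,542; Bergstrom $1,101,040; Kowalski $77,288; Orozco $808,406; Chaudhri $118,425. Sum = $2,408,701.
Difference $2,408,700 − $2,408,701 = −$1 applied to Bergstrom: Bergstrom becomes $1,101,039.

Okafor: $303,542 · Bergstrom: $1,101,039 · Kowalski: $77,288 · Orozco: $808,406 · Chaudhri: $118,425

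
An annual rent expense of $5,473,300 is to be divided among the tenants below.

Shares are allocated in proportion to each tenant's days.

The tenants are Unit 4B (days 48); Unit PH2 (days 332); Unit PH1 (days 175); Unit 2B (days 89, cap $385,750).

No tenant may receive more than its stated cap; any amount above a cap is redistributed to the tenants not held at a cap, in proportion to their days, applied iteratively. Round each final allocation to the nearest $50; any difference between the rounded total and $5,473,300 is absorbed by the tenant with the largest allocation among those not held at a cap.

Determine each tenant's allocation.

Unit 4B: $440,000 · Unit PH2: $3,043,350 · Unit PH1: $1,604,200 · Unit 2B: $385,750

Total days = 644.
Unconstrained shares: Unit 4B 407,947.83; Unit PH2 2,821,639.13; Unit PH1 1,487,309.78; Unit 2B 756,403.26.
Held at cap: Unit 2B ($385,750); balance $5,087,550 reallocated over remaining days 555.
Shares after redistribution: Unit 4B 440,004.32 → $440,000; Unit PH2 3,043,363.24 → $3,043,350; Unit PH1 1,604,182.43 → $1,604,200.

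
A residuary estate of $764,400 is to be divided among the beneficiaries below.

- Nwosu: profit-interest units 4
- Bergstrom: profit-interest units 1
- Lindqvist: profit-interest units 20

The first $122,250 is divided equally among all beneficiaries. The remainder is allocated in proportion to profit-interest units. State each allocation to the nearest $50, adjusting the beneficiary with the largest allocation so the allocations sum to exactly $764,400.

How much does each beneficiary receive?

First tranche $122,250 split equally: $40,750 each.
Remainder $642,150 by profit-interest units (total 25): Nwosu 102,744.00 → $102,750; Bergstrom 25,686.00 → $25,700; Lindqvist 513,720.00 → $513,700.
Totals: Nwosu $40,750 + $102,750 = $143,500; Bergstrom $40,750 + $25,700 = $66,450; Lindqvist $40,750 + $513,700 = $554,450.

Nwosu: $143,500 | Bergstrom: $66,450 | Lindqvist: $554,450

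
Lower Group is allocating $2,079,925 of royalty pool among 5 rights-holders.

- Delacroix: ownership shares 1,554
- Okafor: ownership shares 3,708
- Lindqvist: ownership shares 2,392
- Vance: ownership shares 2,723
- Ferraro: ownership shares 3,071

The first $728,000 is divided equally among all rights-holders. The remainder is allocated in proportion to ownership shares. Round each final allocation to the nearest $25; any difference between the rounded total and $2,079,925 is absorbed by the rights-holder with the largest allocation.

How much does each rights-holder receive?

Delacroix: $301,825; Okafor: $518,350; Lindqvist: $386,075; Vance: $419,350; Ferraro: $454,325

$728,000 shared equally gives $145,600 per rights-holder.
Remainder $1,351,925 by ownership shares (total 13,448): Delacroix 156,223.34 → $156,225; Okafor 372,764.57 → $372,775; Lindqvist 240,467.33 → $240,475; Vance 273,742.70 → $273,750; Ferraro 308,727.07 → $308,725.
Rounding difference −$25 on remainder applied to Okafor.
Totals: Delacroix $145,600 + $156,225 = $301,825; Okafor $145,600 + $372,750 = $518,350; Lindqvist $145,600 + $240,475 = $386,075; Vance $145,600 + $273,750 = $419,350; Ferraro $145,600 + $308,725 = $454,325.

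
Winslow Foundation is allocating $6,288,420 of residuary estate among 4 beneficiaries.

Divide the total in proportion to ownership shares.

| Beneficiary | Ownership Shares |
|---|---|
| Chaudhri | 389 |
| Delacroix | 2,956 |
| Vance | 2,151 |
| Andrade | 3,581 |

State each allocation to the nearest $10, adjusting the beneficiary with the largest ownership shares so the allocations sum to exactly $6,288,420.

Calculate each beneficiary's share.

Sum of ownership shares: 389 + 2,956 + 2,151 + 3,581 = 9,077.
Proportional shares: Chaudhri 269,493.82; Delacroix 2,047,875.90; Vance 1,490,183.04; Andrade 2,480,867.25.
After rounding ($10): Chaudhri $269,490; Delacroix $2,047,880; Vance $1,490,180; Andrade $2,480,870. Sum = $6,288,420.
Sum already equals the total — no adjustment.

Chaudhri: $269,490 | Delacroix: $2,047,880 | Vance: $1,490,180 | Andrade: $2,480,870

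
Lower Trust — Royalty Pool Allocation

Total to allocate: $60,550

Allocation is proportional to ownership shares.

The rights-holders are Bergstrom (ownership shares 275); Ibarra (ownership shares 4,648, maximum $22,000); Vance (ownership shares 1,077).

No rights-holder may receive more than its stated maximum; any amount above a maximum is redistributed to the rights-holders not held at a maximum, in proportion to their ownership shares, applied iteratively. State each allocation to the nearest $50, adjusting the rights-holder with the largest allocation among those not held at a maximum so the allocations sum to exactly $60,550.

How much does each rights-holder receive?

Bergstrom: $7,850 · Ibarra: $22,000 · Vance: $30,700

Total ownership shares = 6,000.
Unconstrained shares: Bergstrom 2,775.21; Ibarra 46,906.07; Vance 10,868.73.
Held at cap: Ibarra ($22,000); residual $38,550 reallocated over remaining ownership shares 1,352.
Remaining shares: Bergstrom 7,841.16 → $7,850; Vance 30,708.84 → $30,700.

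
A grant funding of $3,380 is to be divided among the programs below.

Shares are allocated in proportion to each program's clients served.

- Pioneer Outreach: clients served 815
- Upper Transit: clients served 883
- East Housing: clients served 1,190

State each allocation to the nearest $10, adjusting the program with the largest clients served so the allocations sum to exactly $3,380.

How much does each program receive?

Clients served total: 2,888.
Pro-rata amounts: Pioneer Outreach 815/2,888 × $3,380 = 953.84; Upper Transit 883/2,888 × $3,380 = 1,033.43; East Housing 1,190/2,888 × $3,380 = 1,392.73.
At nearest $10: Pioneer Outreach $950; Upper Transit $1,030; East Housing $1,390. Sum = $3,370.
Difference $3,380 − $3,370 = +$10 applied to largest clients served (East Housing): East Housing becomes $1,400.

Pioneer Outreach: $950 · Upper Transit: $1,030 · East Housing: $1,400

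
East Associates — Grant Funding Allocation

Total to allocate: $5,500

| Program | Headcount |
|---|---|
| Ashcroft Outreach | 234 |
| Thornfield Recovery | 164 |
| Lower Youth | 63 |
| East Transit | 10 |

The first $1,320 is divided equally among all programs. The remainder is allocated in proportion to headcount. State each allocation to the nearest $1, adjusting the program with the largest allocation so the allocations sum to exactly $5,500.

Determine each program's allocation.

Equal tier: $1,320 ÷ 4 = $330 apiece.
Remainder $4,180 by headcount (total 471): Ashcroft Outreach 2,076.69 → $2,077; Thornfield Recovery 1,455.46 → $1,455; Lower Youth 559.11 → $559; East Transit 88.75 → $89.
Totals: Ashcroft Outreach $330 + $2,077 = $2,407; Thornfield Recovery $330 + $1,455 = $1,785; Lower Youth $330 + $559 = $889; East Transit $330 + $89 = $419.

Ashcroft Outreach: $2,407 | Thornfield Recovery: $1,785 | Lower Youth: $889 | East Transit: $419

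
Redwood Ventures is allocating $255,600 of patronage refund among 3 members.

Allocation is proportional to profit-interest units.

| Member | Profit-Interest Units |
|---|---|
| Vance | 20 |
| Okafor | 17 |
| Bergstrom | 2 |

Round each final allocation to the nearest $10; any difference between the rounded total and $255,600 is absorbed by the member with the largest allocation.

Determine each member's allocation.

Vance: $131,070 | Okafor: $111,420 | Bergstrom: $13,110

Combined profit-interest units = 39.
Unrounded shares: Vance 20/39 × $255,600 = 131,076.92; Okafor 17/39 × $255,600 = 111,415.38; Bergstrom 2/39 × $255,600 = 13,107.69.
Rounded to nearest $10: Vance $131,080; Okafor $111,420; Bergstrom $13,110. Sum = $255,610.
Difference $255,600 − $255,610 = −$10 applied to largest allocation (Vance): Vance becomes $131,070.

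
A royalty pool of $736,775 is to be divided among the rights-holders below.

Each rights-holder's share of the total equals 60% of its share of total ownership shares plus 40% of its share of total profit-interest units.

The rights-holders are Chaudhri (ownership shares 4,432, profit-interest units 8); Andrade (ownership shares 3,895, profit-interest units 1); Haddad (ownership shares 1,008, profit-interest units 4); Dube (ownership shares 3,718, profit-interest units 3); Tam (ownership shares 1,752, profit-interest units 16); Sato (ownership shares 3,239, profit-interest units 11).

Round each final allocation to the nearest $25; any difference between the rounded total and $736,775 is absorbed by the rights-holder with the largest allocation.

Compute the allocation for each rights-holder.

Totals — ownership shares 18,044, profit-interest units 43.
Composite weights (60% ownership shares + 40% profit-interest units): Chaudhri 0.2218; Andrade 0.1388; Haddad 0.0707; Dube 0.1515; Tam 0.2071; Sato 0.2100.
Pro-rata amounts: Chaudhri 163,410.57; Andrade 102,278.41; Haddad 52,110.16; Dube 111,649.48; Tam 152,582.27; Sato 154,744.10.
Rounded to nearest $25: Chaudhri $163,400; Andrade $102,275; Haddad $52,100; Dube $111,650; Tam $152,575; Sato $154,750. Sum = $736,750.
Difference $736,775 − $736,750 = +$25 applied to largest allocation (Chaudhri): Chaudhri becomes $163,425.

Chaudhri: $163,425 · Andrade: $102,275 · Haddad: $52,100 · Dube: $111,650 · Tam: $152,575 · Sato: $154,750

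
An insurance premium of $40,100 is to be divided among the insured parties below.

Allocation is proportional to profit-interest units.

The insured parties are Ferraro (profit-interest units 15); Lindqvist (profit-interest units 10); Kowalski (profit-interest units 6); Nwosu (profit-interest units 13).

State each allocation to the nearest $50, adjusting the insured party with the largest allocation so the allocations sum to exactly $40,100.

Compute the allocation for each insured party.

Combined profit-interest units = 44.
Proportional shares: Ferraro 15/44 × $40,100 = 13,670.45; Lindqvist 10/44 × $40,100 = 9,113.64; Kowalski 6/44 × $40,100 = 5,468.18; Nwosu 13/44 × $40,100 = 11,847.73.
At nearest $50: Ferraro $13,650; Lindqvist $9,100; Kowalski $5,450; Nwosu $11,850. Sum = $40,050.
Difference $40,100 − $40,050 = +$50 applied to largest allocation (Ferraro): Ferraro becomes $13,700.

Ferraro: $13,700 · Lindqvist: $9,100 · Kowalski: $5,450 · Nwosu: $11,850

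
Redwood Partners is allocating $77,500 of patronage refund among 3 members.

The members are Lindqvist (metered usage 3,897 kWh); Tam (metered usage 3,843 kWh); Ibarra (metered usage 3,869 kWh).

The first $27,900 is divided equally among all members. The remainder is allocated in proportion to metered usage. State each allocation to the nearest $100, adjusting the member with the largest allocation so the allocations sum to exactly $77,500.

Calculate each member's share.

First tranche $27,900 split equally: $9,300 each.
Remainder $49,600 by metered usage (total 11,609): Lindqvist 16,650.12 → $16,700; Tam 16,419.40 → $16,400; Ibarra 16,530.48 → $16,500.
Totals: Lindqvist $9,300 + $16,700 = $26,000; Tam $9,300 + $16,400 = $25,700; Ibarra $9,300 + $16,500 = $25,800.

Lindqvist: $26,000 · Tam: $25,700 · Ibarra: $25,800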